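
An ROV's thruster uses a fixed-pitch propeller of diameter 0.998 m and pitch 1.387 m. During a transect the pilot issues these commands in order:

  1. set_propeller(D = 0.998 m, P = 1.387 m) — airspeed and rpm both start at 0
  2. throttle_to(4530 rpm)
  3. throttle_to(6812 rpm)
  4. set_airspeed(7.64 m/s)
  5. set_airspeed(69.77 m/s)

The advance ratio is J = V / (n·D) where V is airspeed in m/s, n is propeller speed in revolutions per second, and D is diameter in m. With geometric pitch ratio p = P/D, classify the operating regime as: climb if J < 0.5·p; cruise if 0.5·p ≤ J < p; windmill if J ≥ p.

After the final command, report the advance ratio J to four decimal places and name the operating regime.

J = 0.6158, regime = climb

set_propeller: D = 0.998 m, P = 1.387 m (p = P/D = 1.389780); state ← (V=0, rpm=0)
throttle_to(4530): rpm ← 4530
throttle_to(6812): rpm ← 6812
set_airspeed(7.64): V ← 7.64 m/s
set_airspeed(69.77): V ← 69.77 m/s
final state: V = 69.77 m/s, rpm = 6812 → n = rpm/60 = 113.533333 rev/s
J = V / (n·D) = 69.77 / (113.533333 × 0.998) = 0.615765
regime bands: climb J<0.6949 | cruise [0.6949, 1.3898) | windmill J≥1.3898
J = 0.6158 → climb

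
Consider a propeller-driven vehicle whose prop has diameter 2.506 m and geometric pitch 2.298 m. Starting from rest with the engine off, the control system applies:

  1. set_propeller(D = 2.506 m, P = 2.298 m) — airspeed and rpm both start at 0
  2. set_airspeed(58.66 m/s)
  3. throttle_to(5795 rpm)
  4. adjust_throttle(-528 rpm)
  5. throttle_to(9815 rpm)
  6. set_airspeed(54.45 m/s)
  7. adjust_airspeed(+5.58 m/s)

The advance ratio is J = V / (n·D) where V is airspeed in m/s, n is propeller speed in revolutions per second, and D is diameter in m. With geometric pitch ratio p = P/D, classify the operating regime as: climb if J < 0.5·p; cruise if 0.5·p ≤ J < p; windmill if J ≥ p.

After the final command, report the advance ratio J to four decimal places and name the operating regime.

set_propeller: D = 2.506 m, P = 2.298 m (p = P/D = 0.916999); state ← (V=0, rpm=0)
set_airspeed(58.66): V ← 58.66 m/s
throttle_to(5795): rpm ← 5795
adjust_throttle(-528): rpm ← 5795 -528 = 5267
throttle_to(9815): rpm ← 9815
set_airspeed(54.45): V ← 54.45 m/s
adjust_airspeed(+5.58): V ← 54.45 +5.58 = 60.03 m/s
final state: V = 60.03 m/s, rpm = 9815 → n = rpm/60 = 163.583333 rev/s
J = V / (n·D) = 60.03 / (163.583333 × 2.506) = 0.146436
regime bands: climb J<0.4585 | cruise [0.4585, 0.9170) | windmill J≥0.9170
J = 0.1464 → climb

J = 0.1464, regime = climb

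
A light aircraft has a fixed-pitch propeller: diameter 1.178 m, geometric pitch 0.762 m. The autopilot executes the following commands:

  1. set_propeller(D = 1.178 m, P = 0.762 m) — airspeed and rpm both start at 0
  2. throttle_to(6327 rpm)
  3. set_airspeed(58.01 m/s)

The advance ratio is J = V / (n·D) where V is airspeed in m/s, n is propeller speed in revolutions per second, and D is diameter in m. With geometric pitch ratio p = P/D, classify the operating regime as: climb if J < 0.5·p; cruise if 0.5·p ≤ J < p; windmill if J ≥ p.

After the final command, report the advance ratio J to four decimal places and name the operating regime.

set_propeller: D = 1.178 m, P = 0.762 m (p = P/D = 0.646859); state ← (V=0, rpm=0)
throttle_to(6327): rpm ← 6327
set_airspeed(58.01): V ← 58.01 m/s
final state: V = 58.01 m/s, rpm = 6327 → n = rpm/60 = 105.450000 rev/s
J = V / (n·D) = 58.01 / (105.450000 × 1.178) = 0.466994
regime bands: climb J<0.3234 | cruise [0.3234, 0.6469) | windmill J≥0.6469
J = 0.4670 → cruise

J = 0.4670, regime = cruise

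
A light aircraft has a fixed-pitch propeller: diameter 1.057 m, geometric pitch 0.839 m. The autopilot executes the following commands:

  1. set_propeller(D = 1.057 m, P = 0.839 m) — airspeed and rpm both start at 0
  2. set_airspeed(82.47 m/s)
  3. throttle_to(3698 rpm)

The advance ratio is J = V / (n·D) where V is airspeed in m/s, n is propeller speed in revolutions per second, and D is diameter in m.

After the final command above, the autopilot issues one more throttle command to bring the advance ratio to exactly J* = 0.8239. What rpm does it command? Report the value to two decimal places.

set_propeller: D = 1.057 m, P = 0.839 m (p = P/D = 0.793756); state ← (V=0, rpm=0)
set_airspeed(82.47): V ← 82.47 m/s
throttle_to(3698): rpm ← 3698
final state: V = 82.47 m/s, rpm = 3698 → n = rpm/60 = 61.633333 rev/s
target J* = 0.8239; solve J* = V/(n·D) for n: n = V/(J*·D) = 82.47/(0.8239 × 1.057) = 94.699242 rev/s
rpm = 60·n = 5681.954541

rpm = 5681.95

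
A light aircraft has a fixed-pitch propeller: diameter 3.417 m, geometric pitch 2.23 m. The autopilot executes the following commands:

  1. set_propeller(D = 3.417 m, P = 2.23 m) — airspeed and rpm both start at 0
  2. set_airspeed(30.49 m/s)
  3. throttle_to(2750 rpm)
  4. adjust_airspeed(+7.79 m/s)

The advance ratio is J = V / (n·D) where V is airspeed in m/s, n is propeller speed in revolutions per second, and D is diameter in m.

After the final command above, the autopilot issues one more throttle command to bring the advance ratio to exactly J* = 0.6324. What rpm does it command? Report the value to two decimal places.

rpm = 1062.89

set_propeller: D = 3.417 m, P = 2.23 m (p = P/D = 0.652619); state ← (V=0, rpm=0)
set_airspeed(30.49): V ← 30.49 m/s
throttle_to(2750): rpm ← 2750
adjust_airspeed(+7.79): V ← 30.49 +7.79 = 38.28 m/s
final state: V = 38.28 m/s, rpm = 2750 → n = rpm/60 = 45.833333 rev/s
target J* = 0.6324; solve J* = V/(n·D) for n: n = V/(J*·D) = 38.28/(0.6324 × 3.417) = 17.714753 rev/s
rpm = 60·n = 1062.885150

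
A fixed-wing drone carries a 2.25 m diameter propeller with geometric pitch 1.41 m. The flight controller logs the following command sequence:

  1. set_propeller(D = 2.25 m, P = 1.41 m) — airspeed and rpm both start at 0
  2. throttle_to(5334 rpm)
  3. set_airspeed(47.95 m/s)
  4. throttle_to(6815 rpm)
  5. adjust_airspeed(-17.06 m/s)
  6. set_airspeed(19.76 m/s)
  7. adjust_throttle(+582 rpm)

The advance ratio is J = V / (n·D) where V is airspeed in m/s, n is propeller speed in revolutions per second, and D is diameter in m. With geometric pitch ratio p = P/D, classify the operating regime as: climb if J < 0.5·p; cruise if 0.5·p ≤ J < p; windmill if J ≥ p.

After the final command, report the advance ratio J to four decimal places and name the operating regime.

set_propeller: D = 2.25 m, P = 1.41 m (p = P/D = 0.626667); state ← (V=0, rpm=0)
throttle_to(5334): rpm ← 5334
set_airspeed(47.95): V ← 47.95 m/s
throttle_to(6815): rpm ← 6815
adjust_airspeed(-17.06): V ← 47.95 -17.06 = 30.89 m/s
set_airspeed(19.76): V ← 19.76 m/s
adjust_throttle(+582): rpm ← 6815 +582 = 7397
final state: V = 19.76 m/s, rpm = 7397 → n = rpm/60 = 123.283333 rev/s
J = V / (n·D) = 19.76 / (123.283333 × 2.25) = 0.071236
regime bands: climb J<0.3133 | cruise [0.3133, 0.6267) | windmill J≥0.6267
J = 0.0712 → climb

J = 0.0712, regime = climb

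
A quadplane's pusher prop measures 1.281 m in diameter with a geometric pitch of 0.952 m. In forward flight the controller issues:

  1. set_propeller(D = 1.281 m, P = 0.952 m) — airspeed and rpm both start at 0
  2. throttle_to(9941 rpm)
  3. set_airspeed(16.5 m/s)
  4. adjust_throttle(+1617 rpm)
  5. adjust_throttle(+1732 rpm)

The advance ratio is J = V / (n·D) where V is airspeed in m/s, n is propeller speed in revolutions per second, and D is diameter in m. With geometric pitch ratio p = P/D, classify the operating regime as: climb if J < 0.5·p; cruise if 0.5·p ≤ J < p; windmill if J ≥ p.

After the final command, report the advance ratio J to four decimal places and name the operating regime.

J = 0.0582, regime = climb

set_propeller: D = 1.281 m, P = 0.952 m (p = P/D = 0.743169); state ← (V=0, rpm=0)
throttle_to(9941): rpm ← 9941
set_airspeed(16.5): V ← 16.5 m/s
adjust_throttle(+1617): rpm ← 9941 +1617 = 11558
adjust_throttle(+1732): rpm ← 11558 +1732 = 13290
final state: V = 16.5 m/s, rpm = 13290 → n = rpm/60 = 221.500000 rev/s
J = V / (n·D) = 16.5 / (221.500000 × 1.281) = 0.058152
regime bands: climb J<0.3716 | cruise [0.3716, 0.7432) | windmill J≥0.7432
J = 0.0582 → climb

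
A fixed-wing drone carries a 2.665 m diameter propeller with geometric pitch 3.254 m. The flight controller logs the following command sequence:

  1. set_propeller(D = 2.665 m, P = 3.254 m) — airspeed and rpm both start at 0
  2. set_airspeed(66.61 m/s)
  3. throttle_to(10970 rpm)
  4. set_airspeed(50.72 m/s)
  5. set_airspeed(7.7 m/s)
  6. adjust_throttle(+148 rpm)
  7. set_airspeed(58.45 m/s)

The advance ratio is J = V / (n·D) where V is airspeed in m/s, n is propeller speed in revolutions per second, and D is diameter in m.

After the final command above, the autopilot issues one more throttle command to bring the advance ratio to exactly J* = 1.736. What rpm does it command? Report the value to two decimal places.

rpm = 758.03

set_propeller: D = 2.665 m, P = 3.254 m (p = P/D = 1.221013); state ← (V=0, rpm=0)
set_airspeed(66.61): V ← 66.61 m/s
throttle_to(10970): rpm ← 10970
set_airspeed(50.72): V ← 50.72 m/s
set_airspeed(7.7): V ← 7.7 m/s
adjust_throttle(+148): rpm ← 10970 +148 = 11118
set_airspeed(58.45): V ← 58.45 m/s
final state: V = 58.45 m/s, rpm = 11118 → n = rpm/60 = 185.300000 rev/s
target J* = 1.736; solve J* = V/(n·D) for n: n = V/(J*·D) = 58.45/(1.736 × 2.665) = 12.633904 rev/s
rpm = 60·n = 758.034255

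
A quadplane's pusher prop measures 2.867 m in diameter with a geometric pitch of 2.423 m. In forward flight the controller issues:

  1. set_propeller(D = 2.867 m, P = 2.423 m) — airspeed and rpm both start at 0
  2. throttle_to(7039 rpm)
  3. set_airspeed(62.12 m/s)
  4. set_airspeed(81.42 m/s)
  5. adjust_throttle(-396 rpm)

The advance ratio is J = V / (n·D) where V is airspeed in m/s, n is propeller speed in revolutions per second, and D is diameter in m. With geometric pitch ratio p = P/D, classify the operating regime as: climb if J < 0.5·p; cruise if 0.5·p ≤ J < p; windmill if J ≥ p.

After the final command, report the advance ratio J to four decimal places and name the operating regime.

set_propeller: D = 2.867 m, P = 2.423 m (p = P/D = 0.845134); state ← (V=0, rpm=0)
throttle_to(7039): rpm ← 7039
set_airspeed(62.12): V ← 62.12 m/s
set_airspeed(81.42): V ← 81.42 m/s
adjust_throttle(-396): rpm ← 7039 -396 = 6643
final state: V = 81.42 m/s, rpm = 6643 → n = rpm/60 = 110.716667 rev/s
J = V / (n·D) = 81.42 / (110.716667 × 2.867) = 0.256502
regime bands: climb J<0.4226 | cruise [0.4226, 0.8451) | windmill J≥0.8451
J = 0.2565 → climb

J = 0.2565, regime = climb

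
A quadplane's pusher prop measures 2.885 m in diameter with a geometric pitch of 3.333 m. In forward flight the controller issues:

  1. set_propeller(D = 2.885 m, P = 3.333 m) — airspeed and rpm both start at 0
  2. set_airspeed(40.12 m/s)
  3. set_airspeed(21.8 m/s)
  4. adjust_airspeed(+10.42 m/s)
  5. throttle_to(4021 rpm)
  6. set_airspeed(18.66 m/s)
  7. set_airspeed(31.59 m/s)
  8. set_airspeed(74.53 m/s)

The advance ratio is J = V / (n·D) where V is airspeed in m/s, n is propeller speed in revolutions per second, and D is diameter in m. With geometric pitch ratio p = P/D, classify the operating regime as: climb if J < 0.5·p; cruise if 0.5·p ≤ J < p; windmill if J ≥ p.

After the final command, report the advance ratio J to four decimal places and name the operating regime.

J = 0.3855, regime = climb

set_propeller: D = 2.885 m, P = 3.333 m (p = P/D = 1.155286); state ← (V=0, rpm=0)
set_airspeed(40.12): V ← 40.12 m/s
set_airspeed(21.8): V ← 21.8 m/s
adjust_airspeed(+10.42): V ← 21.8 +10.42 = 32.22 m/s
throttle_to(4021): rpm ← 4021
set_airspeed(18.66): V ← 18.66 m/s
set_airspeed(31.59): V ← 31.59 m/s
set_airspeed(74.53): V ← 74.53 m/s
final state: V = 74.53 m/s, rpm = 4021 → n = rpm/60 = 67.016667 rev/s
J = V / (n·D) = 74.53 / (67.016667 × 2.885) = 0.385481
regime bands: climb J<0.5776 | cruise [0.5776, 1.1553) | windmill J≥1.1553
J = 0.3855 → climb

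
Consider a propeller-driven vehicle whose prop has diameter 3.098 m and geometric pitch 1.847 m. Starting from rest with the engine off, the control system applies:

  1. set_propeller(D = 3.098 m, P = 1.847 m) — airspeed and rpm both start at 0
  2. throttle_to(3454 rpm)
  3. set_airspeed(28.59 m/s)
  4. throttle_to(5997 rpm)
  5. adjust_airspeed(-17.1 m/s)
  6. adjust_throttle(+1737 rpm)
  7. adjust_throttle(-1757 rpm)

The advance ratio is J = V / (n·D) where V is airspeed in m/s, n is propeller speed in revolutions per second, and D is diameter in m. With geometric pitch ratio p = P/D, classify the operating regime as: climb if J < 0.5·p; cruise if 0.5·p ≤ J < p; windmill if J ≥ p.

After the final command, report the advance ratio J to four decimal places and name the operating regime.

set_propeller: D = 3.098 m, P = 1.847 m (p = P/D = 0.596191); state ← (V=0, rpm=0)
throttle_to(3454): rpm ← 3454
set_airspeed(28.59): V ← 28.59 m/s
throttle_to(5997): rpm ← 5997
adjust_airspeed(-17.1): V ← 28.59 -17.1 = 11.49 m/s
adjust_throttle(+1737): rpm ← 5997 +1737 = 7734
adjust_throttle(-1757): rpm ← 7734 -1757 = 5977
final state: V = 11.49 m/s, rpm = 5977 → n = rpm/60 = 99.616667 rev/s
J = V / (n·D) = 11.49 / (99.616667 × 3.098) = 0.037231
regime bands: climb J<0.2981 | cruise [0.2981, 0.5962) | windmill J≥0.5962
J = 0.0372 → climb

J = 0.0372, regime = climb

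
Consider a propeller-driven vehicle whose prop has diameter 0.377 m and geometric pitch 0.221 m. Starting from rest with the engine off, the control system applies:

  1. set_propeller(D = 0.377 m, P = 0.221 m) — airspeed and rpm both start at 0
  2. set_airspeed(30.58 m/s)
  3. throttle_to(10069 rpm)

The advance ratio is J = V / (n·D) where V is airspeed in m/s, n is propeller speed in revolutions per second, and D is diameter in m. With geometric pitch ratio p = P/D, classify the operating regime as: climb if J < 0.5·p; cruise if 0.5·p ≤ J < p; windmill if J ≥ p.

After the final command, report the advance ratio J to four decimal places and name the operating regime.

J = 0.4833, regime = cruise

set_propeller: D = 0.377 m, P = 0.221 m (p = P/D = 0.586207); state ← (V=0, rpm=0)
set_airspeed(30.58): V ← 30.58 m/s
throttle_to(10069): rpm ← 10069
final state: V = 30.58 m/s, rpm = 10069 → n = rpm/60 = 167.816667 rev/s
J = V / (n·D) = 30.58 / (167.816667 × 0.377) = 0.483349
regime bands: climb J<0.2931 | cruise [0.2931, 0.5862) | windmill J≥0.5862
J = 0.4833 → cruise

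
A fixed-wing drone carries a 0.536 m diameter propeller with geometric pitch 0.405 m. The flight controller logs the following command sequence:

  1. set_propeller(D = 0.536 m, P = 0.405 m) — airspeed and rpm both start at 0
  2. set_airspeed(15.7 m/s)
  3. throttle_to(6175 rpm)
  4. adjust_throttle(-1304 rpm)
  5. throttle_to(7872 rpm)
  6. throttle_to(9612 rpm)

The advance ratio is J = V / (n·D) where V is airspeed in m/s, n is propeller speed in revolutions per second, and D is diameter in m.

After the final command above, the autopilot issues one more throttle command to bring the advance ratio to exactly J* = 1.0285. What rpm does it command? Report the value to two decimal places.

set_propeller: D = 0.536 m, P = 0.405 m (p = P/D = 0.755597); state ← (V=0, rpm=0)
set_airspeed(15.7): V ← 15.7 m/s
throttle_to(6175): rpm ← 6175
adjust_throttle(-1304): rpm ← 6175 -1304 = 4871
throttle_to(7872): rpm ← 7872
throttle_to(9612): rpm ← 9612
final state: V = 15.7 m/s, rpm = 9612 → n = rpm/60 = 160.200000 rev/s
target J* = 1.0285; solve J* = V/(n·D) for n: n = V/(J*·D) = 15.7/(1.0285 × 0.536) = 28.479382 rev/s
rpm = 60·n = 1708.762943

rpm = 1708.76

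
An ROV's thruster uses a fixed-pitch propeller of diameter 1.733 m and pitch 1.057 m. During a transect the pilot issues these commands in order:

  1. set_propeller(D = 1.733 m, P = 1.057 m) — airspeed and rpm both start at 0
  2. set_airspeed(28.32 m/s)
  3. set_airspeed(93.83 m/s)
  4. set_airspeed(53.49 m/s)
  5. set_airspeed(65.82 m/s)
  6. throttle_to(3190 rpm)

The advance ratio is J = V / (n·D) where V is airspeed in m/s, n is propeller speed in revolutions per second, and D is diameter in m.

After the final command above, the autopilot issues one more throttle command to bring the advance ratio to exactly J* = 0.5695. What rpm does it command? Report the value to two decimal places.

set_propeller: D = 1.733 m, P = 1.057 m (p = P/D = 0.609925); state ← (V=0, rpm=0)
set_airspeed(28.32): V ← 28.32 m/s
set_airspeed(93.83): V ← 93.83 m/s
set_airspeed(53.49): V ← 53.49 m/s
set_airspeed(65.82): V ← 65.82 m/s
throttle_to(3190): rpm ← 3190
final state: V = 65.82 m/s, rpm = 3190 → n = rpm/60 = 53.166667 rev/s
target J* = 0.5695; solve J* = V/(n·D) for n: n = V/(J*·D) = 65.82/(0.5695 × 1.733) = 66.690748 rev/s
rpm = 60·n = 4001.444865

rpm = 4001.44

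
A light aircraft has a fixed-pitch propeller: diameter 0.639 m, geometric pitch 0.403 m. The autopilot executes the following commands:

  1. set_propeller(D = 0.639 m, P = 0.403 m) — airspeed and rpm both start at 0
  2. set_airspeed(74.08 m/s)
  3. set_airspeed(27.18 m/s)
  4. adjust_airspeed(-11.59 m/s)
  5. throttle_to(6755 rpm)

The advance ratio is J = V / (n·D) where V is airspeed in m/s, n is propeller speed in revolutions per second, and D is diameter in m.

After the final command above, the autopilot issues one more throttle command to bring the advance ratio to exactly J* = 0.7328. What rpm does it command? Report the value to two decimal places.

rpm = 1997.61

set_propeller: D = 0.639 m, P = 0.403 m (p = P/D = 0.630673); state ← (V=0, rpm=0)
set_airspeed(74.08): V ← 74.08 m/s
set_airspeed(27.18): V ← 27.18 m/s
adjust_airspeed(-11.59): V ← 27.18 -11.59 = 15.59 m/s
throttle_to(6755): rpm ← 6755
final state: V = 15.59 m/s, rpm = 6755 → n = rpm/60 = 112.583333 rev/s
target J* = 0.7328; solve J* = V/(n·D) for n: n = V/(J*·D) = 15.59/(0.7328 × 0.639) = 33.293526 rev/s
rpm = 60·n = 1997.611579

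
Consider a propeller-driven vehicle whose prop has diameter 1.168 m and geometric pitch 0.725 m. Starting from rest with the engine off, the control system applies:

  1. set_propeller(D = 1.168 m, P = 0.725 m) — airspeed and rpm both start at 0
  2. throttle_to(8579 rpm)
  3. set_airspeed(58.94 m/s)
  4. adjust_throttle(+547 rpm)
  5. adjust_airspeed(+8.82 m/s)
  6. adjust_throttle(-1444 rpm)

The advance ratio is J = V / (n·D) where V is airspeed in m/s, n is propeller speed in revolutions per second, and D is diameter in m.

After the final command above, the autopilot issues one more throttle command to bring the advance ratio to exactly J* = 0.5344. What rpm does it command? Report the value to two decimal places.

set_propeller: D = 1.168 m, P = 0.725 m (p = P/D = 0.620719); state ← (V=0, rpm=0)
throttle_to(8579): rpm ← 8579
set_airspeed(58.94): V ← 58.94 m/s
adjust_throttle(+547): rpm ← 8579 +547 = 9126
adjust_airspeed(+8.82): V ← 58.94 +8.82 = 67.76 m/s
adjust_throttle(-1444): rpm ← 9126 -1444 = 7682
final state: V = 67.76 m/s, rpm = 7682 → n = rpm/60 = 128.033333 rev/s
target J* = 0.5344; solve J* = V/(n·D) for n: n = V/(J*·D) = 67.76/(0.5344 × 1.168) = 108.558568 rev/s
rpm = 60·n = 6513.514068

rpm = 6513.51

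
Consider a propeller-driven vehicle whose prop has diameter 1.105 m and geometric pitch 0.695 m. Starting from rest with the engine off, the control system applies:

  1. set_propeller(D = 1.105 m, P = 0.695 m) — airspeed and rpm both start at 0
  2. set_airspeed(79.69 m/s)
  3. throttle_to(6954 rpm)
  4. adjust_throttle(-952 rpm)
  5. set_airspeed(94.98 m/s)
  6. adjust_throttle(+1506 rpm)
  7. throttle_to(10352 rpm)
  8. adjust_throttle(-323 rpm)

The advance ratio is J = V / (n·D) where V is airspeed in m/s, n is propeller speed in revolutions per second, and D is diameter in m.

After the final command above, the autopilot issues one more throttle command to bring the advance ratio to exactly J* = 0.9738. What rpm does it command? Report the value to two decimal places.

set_propeller: D = 1.105 m, P = 0.695 m (p = P/D = 0.628959); state ← (V=0, rpm=0)
set_airspeed(79.69): V ← 79.69 m/s
throttle_to(6954): rpm ← 6954
adjust_throttle(-952): rpm ← 6954 -952 = 6002
set_airspeed(94.98): V ← 94.98 m/s
adjust_throttle(+1506): rpm ← 6002 +1506 = 7508
throttle_to(10352): rpm ← 10352
adjust_throttle(-323): rpm ← 10352 -323 = 10029
final state: V = 94.98 m/s, rpm = 10029 → n = rpm/60 = 167.150000 rev/s
target J* = 0.9738; solve J* = V/(n·D) for n: n = V/(J*·D) = 94.98/(0.9738 × 1.105) = 88.267356 rev/s
rpm = 60·n = 5296.041351

rpm = 5296.04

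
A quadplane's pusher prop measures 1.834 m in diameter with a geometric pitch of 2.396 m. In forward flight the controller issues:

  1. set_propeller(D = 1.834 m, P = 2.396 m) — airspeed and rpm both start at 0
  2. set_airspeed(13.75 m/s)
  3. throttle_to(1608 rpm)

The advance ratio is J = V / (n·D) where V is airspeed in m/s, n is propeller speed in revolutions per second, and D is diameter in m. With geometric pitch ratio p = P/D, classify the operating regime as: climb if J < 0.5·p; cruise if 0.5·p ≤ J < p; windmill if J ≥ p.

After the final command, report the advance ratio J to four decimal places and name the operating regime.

set_propeller: D = 1.834 m, P = 2.396 m (p = P/D = 1.306434); state ← (V=0, rpm=0)
set_airspeed(13.75): V ← 13.75 m/s
throttle_to(1608): rpm ← 1608
final state: V = 13.75 m/s, rpm = 1608 → n = rpm/60 = 26.800000 rev/s
J = V / (n·D) = 13.75 / (26.800000 × 1.834) = 0.279749
regime bands: climb J<0.6532 | cruise [0.6532, 1.3064) | windmill J≥1.3064
J = 0.2797 → climb

J = 0.2797, regime = climb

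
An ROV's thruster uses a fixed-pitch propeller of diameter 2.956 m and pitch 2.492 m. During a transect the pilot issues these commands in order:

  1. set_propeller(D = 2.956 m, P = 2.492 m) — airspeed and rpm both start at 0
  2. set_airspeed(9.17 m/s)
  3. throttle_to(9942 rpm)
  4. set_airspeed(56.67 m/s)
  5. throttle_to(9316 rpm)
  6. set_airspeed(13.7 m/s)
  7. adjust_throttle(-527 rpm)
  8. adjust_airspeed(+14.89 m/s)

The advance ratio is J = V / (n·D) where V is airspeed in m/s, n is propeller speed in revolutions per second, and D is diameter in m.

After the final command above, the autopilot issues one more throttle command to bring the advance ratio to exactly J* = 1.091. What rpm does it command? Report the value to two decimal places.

set_propeller: D = 2.956 m, P = 2.492 m (p = P/D = 0.843031); state ← (V=0, rpm=0)
set_airspeed(9.17): V ← 9.17 m/s
throttle_to(9942): rpm ← 9942
set_airspeed(56.67): V ← 56.67 m/s
throttle_to(9316): rpm ← 9316
set_airspeed(13.7): V ← 13.7 m/s
adjust_throttle(-527): rpm ← 9316 -527 = 8789
adjust_airspeed(+14.89): V ← 13.7 +14.89 = 28.59 m/s
final state: V = 28.59 m/s, rpm = 8789 → n = rpm/60 = 146.483333 rev/s
target J* = 1.091; solve J* = V/(n·D) for n: n = V/(J*·D) = 28.59/(1.091 × 2.956) = 8.865127 rev/s
rpm = 60·n = 531.907636

rpm = 531.91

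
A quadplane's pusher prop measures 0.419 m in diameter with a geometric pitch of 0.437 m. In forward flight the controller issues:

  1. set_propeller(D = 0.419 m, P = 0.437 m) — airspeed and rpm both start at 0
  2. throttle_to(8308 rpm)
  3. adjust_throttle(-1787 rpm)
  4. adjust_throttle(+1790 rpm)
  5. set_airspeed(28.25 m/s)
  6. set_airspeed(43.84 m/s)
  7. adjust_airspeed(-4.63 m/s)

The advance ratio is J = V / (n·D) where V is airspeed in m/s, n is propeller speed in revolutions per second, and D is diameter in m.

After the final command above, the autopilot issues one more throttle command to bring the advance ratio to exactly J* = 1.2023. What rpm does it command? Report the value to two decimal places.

rpm = 4670.05

set_propeller: D = 0.419 m, P = 0.437 m (p = P/D = 1.042959); state ← (V=0, rpm=0)
throttle_to(8308): rpm ← 8308
adjust_throttle(-1787): rpm ← 8308 -1787 = 6521
adjust_throttle(+1790): rpm ← 6521 +1790 = 8311
set_airspeed(28.25): V ← 28.25 m/s
set_airspeed(43.84): V ← 43.84 m/s
adjust_airspeed(-4.63): V ← 43.84 -4.63 = 39.21 m/s
final state: V = 39.21 m/s, rpm = 8311 → n = rpm/60 = 138.516667 rev/s
target J* = 1.2023; solve J* = V/(n·D) for n: n = V/(J*·D) = 39.21/(1.2023 × 0.419) = 77.834112 rev/s
rpm = 60·n = 4670.046691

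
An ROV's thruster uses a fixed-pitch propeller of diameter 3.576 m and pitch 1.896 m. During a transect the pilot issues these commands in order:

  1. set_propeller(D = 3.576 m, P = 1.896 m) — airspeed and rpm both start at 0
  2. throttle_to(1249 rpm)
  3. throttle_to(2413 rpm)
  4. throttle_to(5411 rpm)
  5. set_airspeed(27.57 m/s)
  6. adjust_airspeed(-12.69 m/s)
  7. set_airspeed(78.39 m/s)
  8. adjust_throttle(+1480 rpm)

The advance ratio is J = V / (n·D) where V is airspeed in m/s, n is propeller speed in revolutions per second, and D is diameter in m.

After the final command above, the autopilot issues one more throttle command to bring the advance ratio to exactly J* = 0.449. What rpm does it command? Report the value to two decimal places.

set_propeller: D = 3.576 m, P = 1.896 m (p = P/D = 0.530201); state ← (V=0, rpm=0)
throttle_to(1249): rpm ← 1249
throttle_to(2413): rpm ← 2413
throttle_to(5411): rpm ← 5411
set_airspeed(27.57): V ← 27.57 m/s
adjust_airspeed(-12.69): V ← 27.57 -12.69 = 14.88 m/s
set_airspeed(78.39): V ← 78.39 m/s
adjust_throttle(+1480): rpm ← 5411 +1480 = 6891
final state: V = 78.39 m/s, rpm = 6891 → n = rpm/60 = 114.850000 rev/s
target J* = 0.449; solve J* = V/(n·D) for n: n = V/(J*·D) = 78.39/(0.449 × 3.576) = 48.822140 rev/s
rpm = 60·n = 2929.328411

rpm = 2929.33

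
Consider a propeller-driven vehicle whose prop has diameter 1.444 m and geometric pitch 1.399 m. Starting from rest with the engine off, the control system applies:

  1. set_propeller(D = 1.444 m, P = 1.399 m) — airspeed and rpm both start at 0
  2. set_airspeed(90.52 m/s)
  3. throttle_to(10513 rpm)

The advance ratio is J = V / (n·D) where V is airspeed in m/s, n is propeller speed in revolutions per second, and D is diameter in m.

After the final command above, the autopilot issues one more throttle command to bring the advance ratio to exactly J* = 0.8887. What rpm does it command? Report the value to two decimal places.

rpm = 4232.27

set_propeller: D = 1.444 m, P = 1.399 m (p = P/D = 0.968837); state ← (V=0, rpm=0)
set_airspeed(90.52): V ← 90.52 m/s
throttle_to(10513): rpm ← 10513
final state: V = 90.52 m/s, rpm = 10513 → n = rpm/60 = 175.216667 rev/s
target J* = 0.8887; solve J* = V/(n·D) for n: n = V/(J*·D) = 90.52/(0.8887 × 1.444) = 70.537842 rev/s
rpm = 60·n = 4232.270549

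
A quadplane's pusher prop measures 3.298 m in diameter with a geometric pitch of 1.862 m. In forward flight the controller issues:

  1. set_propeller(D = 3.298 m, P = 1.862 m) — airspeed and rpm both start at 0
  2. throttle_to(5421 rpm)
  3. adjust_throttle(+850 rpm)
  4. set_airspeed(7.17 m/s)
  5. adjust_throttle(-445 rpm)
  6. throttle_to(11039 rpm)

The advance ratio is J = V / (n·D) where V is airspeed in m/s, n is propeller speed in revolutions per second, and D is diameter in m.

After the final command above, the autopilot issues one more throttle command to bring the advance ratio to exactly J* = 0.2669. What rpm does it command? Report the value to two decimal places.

set_propeller: D = 3.298 m, P = 1.862 m (p = P/D = 0.564585); state ← (V=0, rpm=0)
throttle_to(5421): rpm ← 5421
adjust_throttle(+850): rpm ← 5421 +850 = 6271
set_airspeed(7.17): V ← 7.17 m/s
adjust_throttle(-445): rpm ← 6271 -445 = 5826
throttle_to(11039): rpm ← 11039
final state: V = 7.17 m/s, rpm = 11039 → n = rpm/60 = 183.983333 rev/s
target J* = 0.2669; solve J* = V/(n·D) for n: n = V/(J*·D) = 7.17/(0.2669 × 3.298) = 8.145541 rev/s
rpm = 60·n = 488.732456

rpm = 488.73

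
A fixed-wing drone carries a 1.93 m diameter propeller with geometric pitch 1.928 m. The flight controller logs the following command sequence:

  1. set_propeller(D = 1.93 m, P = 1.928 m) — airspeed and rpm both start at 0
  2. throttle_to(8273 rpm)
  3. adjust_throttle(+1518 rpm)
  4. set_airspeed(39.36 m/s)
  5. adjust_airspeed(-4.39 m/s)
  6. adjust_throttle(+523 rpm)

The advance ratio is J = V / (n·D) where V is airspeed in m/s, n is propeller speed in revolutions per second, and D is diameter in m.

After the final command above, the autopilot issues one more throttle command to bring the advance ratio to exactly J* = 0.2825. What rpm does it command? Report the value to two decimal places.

rpm = 3848.32

set_propeller: D = 1.93 m, P = 1.928 m (p = P/D = 0.998964); state ← (V=0, rpm=0)
throttle_to(8273): rpm ← 8273
adjust_throttle(+1518): rpm ← 8273 +1518 = 9791
set_airspeed(39.36): V ← 39.36 m/s
adjust_airspeed(-4.39): V ← 39.36 -4.39 = 34.97 m/s
adjust_throttle(+523): rpm ← 9791 +523 = 10314
final state: V = 34.97 m/s, rpm = 10314 → n = rpm/60 = 171.900000 rev/s
target J* = 0.2825; solve J* = V/(n·D) for n: n = V/(J*·D) = 34.97/(0.2825 × 1.93) = 64.138658 rev/s
rpm = 60·n = 3848.319501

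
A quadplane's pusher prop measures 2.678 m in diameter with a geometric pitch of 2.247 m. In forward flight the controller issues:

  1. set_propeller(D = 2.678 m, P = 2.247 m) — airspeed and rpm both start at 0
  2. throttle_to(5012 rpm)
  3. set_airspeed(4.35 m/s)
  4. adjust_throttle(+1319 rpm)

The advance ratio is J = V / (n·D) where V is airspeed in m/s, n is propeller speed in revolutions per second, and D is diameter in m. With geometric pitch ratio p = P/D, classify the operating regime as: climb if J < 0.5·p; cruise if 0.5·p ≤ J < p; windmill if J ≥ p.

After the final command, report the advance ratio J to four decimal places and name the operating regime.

J = 0.0154, regime = climb

set_propeller: D = 2.678 m, P = 2.247 m (p = P/D = 0.839059); state ← (V=0, rpm=0)
throttle_to(5012): rpm ← 5012
set_airspeed(4.35): V ← 4.35 m/s
adjust_throttle(+1319): rpm ← 5012 +1319 = 6331
final state: V = 4.35 m/s, rpm = 6331 → n = rpm/60 = 105.516667 rev/s
J = V / (n·D) = 4.35 / (105.516667 × 2.678) = 0.015394
regime bands: climb J<0.4195 | cruise [0.4195, 0.8391) | windmill J≥0.8391
J = 0.0154 → climb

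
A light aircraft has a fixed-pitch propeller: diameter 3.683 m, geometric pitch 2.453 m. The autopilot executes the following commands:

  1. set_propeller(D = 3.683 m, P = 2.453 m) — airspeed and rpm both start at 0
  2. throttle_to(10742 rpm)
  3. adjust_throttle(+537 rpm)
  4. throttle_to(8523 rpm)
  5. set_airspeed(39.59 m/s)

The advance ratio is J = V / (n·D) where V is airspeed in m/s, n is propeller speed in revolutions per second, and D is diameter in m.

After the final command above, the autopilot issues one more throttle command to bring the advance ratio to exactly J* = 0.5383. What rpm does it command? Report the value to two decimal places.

set_propeller: D = 3.683 m, P = 2.453 m (p = P/D = 0.666033); state ← (V=0, rpm=0)
throttle_to(10742): rpm ← 10742
adjust_throttle(+537): rpm ← 10742 +537 = 11279
throttle_to(8523): rpm ← 8523
set_airspeed(39.59): V ← 39.59 m/s
final state: V = 39.59 m/s, rpm = 8523 → n = rpm/60 = 142.050000 rev/s
target J* = 0.5383; solve J* = V/(n·D) for n: n = V/(J*·D) = 39.59/(0.5383 × 3.683) = 19.969142 rev/s
rpm = 60·n = 1198.148514

rpm = 1198.15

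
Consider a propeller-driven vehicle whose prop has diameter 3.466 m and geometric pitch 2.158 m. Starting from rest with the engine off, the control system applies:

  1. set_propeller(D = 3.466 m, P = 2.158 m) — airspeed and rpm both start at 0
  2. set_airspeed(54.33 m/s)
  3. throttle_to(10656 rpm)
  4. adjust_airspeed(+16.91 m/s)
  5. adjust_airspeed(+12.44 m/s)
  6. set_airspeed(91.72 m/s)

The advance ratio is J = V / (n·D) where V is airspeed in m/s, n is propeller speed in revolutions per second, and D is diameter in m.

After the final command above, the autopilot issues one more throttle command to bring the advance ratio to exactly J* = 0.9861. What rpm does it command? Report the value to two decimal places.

rpm = 1610.15

set_propeller: D = 3.466 m, P = 2.158 m (p = P/D = 0.622620); state ← (V=0, rpm=0)
set_airspeed(54.33): V ← 54.33 m/s
throttle_to(10656): rpm ← 10656
adjust_airspeed(+16.91): V ← 54.33 +16.91 = 71.24 m/s
adjust_airspeed(+12.44): V ← 71.24 +12.44 = 83.68 m/s
set_airspeed(91.72): V ← 91.72 m/s
final state: V = 91.72 m/s, rpm = 10656 → n = rpm/60 = 177.600000 rev/s
target J* = 0.9861; solve J* = V/(n·D) for n: n = V/(J*·D) = 91.72/(0.9861 × 3.466) = 26.835799 rev/s
rpm = 60·n = 1610.147935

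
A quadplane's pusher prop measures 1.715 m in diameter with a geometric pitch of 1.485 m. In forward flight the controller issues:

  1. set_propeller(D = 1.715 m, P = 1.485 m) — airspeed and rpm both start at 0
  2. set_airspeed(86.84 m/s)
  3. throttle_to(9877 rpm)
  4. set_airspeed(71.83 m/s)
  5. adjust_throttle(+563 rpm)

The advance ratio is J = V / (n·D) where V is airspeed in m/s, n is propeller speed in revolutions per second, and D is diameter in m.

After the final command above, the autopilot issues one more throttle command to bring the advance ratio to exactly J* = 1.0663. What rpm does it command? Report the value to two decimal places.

set_propeller: D = 1.715 m, P = 1.485 m (p = P/D = 0.865889); state ← (V=0, rpm=0)
set_airspeed(86.84): V ← 86.84 m/s
throttle_to(9877): rpm ← 9877
set_airspeed(71.83): V ← 71.83 m/s
adjust_throttle(+563): rpm ← 9877 +563 = 10440
final state: V = 71.83 m/s, rpm = 10440 → n = rpm/60 = 174.000000 rev/s
target J* = 1.0663; solve J* = V/(n·D) for n: n = V/(J*·D) = 71.83/(1.0663 × 1.715) = 39.279173 rev/s
rpm = 60·n = 2356.750366

rpm = 2356.75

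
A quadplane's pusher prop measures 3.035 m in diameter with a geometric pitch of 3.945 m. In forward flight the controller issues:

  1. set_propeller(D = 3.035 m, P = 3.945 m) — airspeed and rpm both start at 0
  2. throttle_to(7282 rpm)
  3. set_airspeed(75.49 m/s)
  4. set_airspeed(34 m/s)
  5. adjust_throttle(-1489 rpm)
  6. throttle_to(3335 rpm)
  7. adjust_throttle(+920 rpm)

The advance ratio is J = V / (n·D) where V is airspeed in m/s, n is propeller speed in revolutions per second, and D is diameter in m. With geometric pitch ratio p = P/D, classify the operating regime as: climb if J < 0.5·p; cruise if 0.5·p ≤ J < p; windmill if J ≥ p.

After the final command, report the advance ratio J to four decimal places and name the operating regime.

set_propeller: D = 3.035 m, P = 3.945 m (p = P/D = 1.299835); state ← (V=0, rpm=0)
throttle_to(7282): rpm ← 7282
set_airspeed(75.49): V ← 75.49 m/s
set_airspeed(34): V ← 34 m/s
adjust_throttle(-1489): rpm ← 7282 -1489 = 5793
throttle_to(3335): rpm ← 3335
adjust_throttle(+920): rpm ← 3335 +920 = 4255
final state: V = 34 m/s, rpm = 4255 → n = rpm/60 = 70.916667 rev/s
J = V / (n·D) = 34 / (70.916667 × 3.035) = 0.157969
regime bands: climb J<0.6499 | cruise [0.6499, 1.2998) | windmill J≥1.2998
J = 0.1580 → climb

J = 0.1580, regime = climb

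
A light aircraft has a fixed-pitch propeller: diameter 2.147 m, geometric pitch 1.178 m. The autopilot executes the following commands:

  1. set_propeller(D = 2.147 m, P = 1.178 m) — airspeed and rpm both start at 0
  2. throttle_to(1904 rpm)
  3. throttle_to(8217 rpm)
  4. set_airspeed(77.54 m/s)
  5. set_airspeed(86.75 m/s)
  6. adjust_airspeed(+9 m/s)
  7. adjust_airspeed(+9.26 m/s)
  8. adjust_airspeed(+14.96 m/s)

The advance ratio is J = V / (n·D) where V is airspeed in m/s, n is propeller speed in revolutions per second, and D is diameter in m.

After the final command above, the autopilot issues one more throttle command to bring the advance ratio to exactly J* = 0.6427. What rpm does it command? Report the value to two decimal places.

set_propeller: D = 2.147 m, P = 1.178 m (p = P/D = 0.548673); state ← (V=0, rpm=0)
throttle_to(1904): rpm ← 1904
throttle_to(8217): rpm ← 8217
set_airspeed(77.54): V ← 77.54 m/s
set_airspeed(86.75): V ← 86.75 m/s
adjust_airspeed(+9): V ← 86.75 +9 = 95.75 m/s
adjust_airspeed(+9.26): V ← 95.75 +9.26 = 105.01 m/s
adjust_airspeed(+14.96): V ← 105.01 +14.96 = 119.97 m/s
final state: V = 119.97 m/s, rpm = 8217 → n = rpm/60 = 136.950000 rev/s
target J* = 0.6427; solve J* = V/(n·D) for n: n = V/(J*·D) = 119.97/(0.6427 × 2.147) = 86.942538 rev/s
rpm = 60·n = 5216.552288

rpm = 5216.55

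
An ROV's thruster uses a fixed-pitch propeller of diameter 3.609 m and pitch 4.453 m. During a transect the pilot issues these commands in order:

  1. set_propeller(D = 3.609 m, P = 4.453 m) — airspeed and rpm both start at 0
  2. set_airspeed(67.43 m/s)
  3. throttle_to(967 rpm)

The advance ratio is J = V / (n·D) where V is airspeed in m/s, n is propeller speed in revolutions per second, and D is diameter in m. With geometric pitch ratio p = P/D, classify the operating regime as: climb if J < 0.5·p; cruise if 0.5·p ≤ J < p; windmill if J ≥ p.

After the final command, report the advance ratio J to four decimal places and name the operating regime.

set_propeller: D = 3.609 m, P = 4.453 m (p = P/D = 1.233860); state ← (V=0, rpm=0)
set_airspeed(67.43): V ← 67.43 m/s
throttle_to(967): rpm ← 967
final state: V = 67.43 m/s, rpm = 967 → n = rpm/60 = 16.116667 rev/s
J = V / (n·D) = 67.43 / (16.116667 × 3.609) = 1.159287
regime bands: climb J<0.6169 | cruise [0.6169, 1.2339) | windmill J≥1.2339
J = 1.1593 → cruise

J = 1.1593, regime = cruise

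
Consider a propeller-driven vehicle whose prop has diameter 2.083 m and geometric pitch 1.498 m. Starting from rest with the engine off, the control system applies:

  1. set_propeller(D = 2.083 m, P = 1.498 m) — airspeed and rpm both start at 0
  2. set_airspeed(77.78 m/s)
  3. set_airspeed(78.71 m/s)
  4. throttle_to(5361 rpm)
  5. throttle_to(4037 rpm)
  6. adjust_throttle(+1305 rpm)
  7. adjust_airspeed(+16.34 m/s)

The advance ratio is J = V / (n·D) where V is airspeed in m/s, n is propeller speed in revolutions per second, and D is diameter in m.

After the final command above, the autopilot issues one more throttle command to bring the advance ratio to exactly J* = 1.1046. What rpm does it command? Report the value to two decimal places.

rpm = 2478.61

set_propeller: D = 2.083 m, P = 1.498 m (p = P/D = 0.719155); state ← (V=0, rpm=0)
set_airspeed(77.78): V ← 77.78 m/s
set_airspeed(78.71): V ← 78.71 m/s
throttle_to(5361): rpm ← 5361
throttle_to(4037): rpm ← 4037
adjust_throttle(+1305): rpm ← 4037 +1305 = 5342
adjust_airspeed(+16.34): V ← 78.71 +16.34 = 95.05 m/s
final state: V = 95.05 m/s, rpm = 5342 → n = rpm/60 = 89.033333 rev/s
target J* = 1.1046; solve J* = V/(n·D) for n: n = V/(J*·D) = 95.05/(1.1046 × 2.083) = 41.310249 rev/s
rpm = 60·n = 2478.614938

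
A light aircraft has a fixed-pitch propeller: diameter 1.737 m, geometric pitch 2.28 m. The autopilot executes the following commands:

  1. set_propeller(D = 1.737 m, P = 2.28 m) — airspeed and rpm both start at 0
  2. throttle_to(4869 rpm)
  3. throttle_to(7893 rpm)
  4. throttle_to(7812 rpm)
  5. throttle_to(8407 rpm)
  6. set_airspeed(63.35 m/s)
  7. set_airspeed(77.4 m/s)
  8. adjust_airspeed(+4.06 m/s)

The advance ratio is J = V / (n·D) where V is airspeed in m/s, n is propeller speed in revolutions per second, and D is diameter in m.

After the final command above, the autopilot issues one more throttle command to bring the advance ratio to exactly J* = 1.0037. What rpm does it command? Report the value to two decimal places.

rpm = 2803.44

set_propeller: D = 1.737 m, P = 2.28 m (p = P/D = 1.312608); state ← (V=0, rpm=0)
throttle_to(4869): rpm ← 4869
throttle_to(7893): rpm ← 7893
throttle_to(7812): rpm ← 7812
throttle_to(8407): rpm ← 8407
set_airspeed(63.35): V ← 63.35 m/s
set_airspeed(77.4): V ← 77.4 m/s
adjust_airspeed(+4.06): V ← 77.4 +4.06 = 81.46 m/s
final state: V = 81.46 m/s, rpm = 8407 → n = rpm/60 = 140.116667 rev/s
target J* = 1.0037; solve J* = V/(n·D) for n: n = V/(J*·D) = 81.46/(1.0037 × 1.737) = 46.724070 rev/s
rpm = 60·n = 2803.444182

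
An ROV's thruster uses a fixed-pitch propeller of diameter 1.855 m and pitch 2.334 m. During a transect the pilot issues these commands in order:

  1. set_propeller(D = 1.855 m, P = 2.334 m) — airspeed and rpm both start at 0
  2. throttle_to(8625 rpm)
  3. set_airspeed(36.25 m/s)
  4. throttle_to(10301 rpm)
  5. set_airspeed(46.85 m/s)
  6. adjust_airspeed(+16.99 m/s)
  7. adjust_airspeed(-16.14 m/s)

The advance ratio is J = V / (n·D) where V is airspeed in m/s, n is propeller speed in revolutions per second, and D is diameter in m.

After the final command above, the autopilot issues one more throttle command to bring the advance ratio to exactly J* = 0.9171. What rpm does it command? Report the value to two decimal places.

rpm = 1682.32

set_propeller: D = 1.855 m, P = 2.334 m (p = P/D = 1.258221); state ← (V=0, rpm=0)
throttle_to(8625): rpm ← 8625
set_airspeed(36.25): V ← 36.25 m/s
throttle_to(10301): rpm ← 10301
set_airspeed(46.85): V ← 46.85 m/s
adjust_airspeed(+16.99): V ← 46.85 +16.99 = 63.84 m/s
adjust_airspeed(-16.14): V ← 63.84 -16.14 = 47.7 m/s
final state: V = 47.7 m/s, rpm = 10301 → n = rpm/60 = 171.683333 rev/s
target J* = 0.9171; solve J* = V/(n·D) for n: n = V/(J*·D) = 47.7/(0.9171 × 1.855) = 28.038693 rev/s
rpm = 60·n = 1682.321604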